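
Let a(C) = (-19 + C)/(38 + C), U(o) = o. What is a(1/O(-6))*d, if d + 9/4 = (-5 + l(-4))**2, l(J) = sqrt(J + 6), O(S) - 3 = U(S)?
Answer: -2871/226 + 580*sqrt(2)/113 ≈ -5.4447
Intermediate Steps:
O(S) = 3 + S
a(C) = (-19 + C)/(38 + C)
l(J) = sqrt(6 + J)
d = -9/4 + (-5 + sqrt(2))**2 (d = -9/4 + (-5 + sqrt(6 - 4))**2 = -9/4 + (-5 + sqrt(2))**2 ≈ 10.608)
a(1/O(-6))*d = ((-19 + 1/(3 - 6))/(38 + 1/(3 - 6)))*(99/4 - 10*sqrt(2)) = ((-19 + 1/(-3))/(38 + 1/(-3)))*(99/4 - 10*sqrt(2)) = ((-19 - 1/3)/(38 - 1/3))*(99/4 - 10*sqrt(2)) = (-58/3/(113/3))*(99/4 - 10*sqrt(2)) = ((3/113)*(-58/3))*(99/4 - 10*sqrt(2)) = -58*(99/4 - 10*sqrt(2))/113 = -2871/226 + 580*sqrt(2)/113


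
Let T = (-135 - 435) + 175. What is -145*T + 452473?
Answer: 509748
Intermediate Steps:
T = -395 (T = -570 + 175 = -395)
-145*T + 452473 = -145*(-395) + 452473 = 57275 + 452473 = 509748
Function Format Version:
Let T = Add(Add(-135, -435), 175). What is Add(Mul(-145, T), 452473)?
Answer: 509748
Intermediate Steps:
T = -395 (T = Add(-570, 175) = -395)
Add(Mul(-145, T), 452473) = Add(Mul(-145, -395), 452473) = Add(57275, 452473) = 509748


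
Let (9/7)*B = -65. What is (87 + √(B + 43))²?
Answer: 68053/9 + 116*I*√17 ≈ 7561.4 + 478.28*I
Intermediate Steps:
B = -455/9 (B = (7/9)*(-65) = -455/9 ≈ -50.556)
(87 + √(B + 43))² = (87 + √(-455/9 + 43))² = (87 + √(-68/9))² = (87 + 2*I*√17/3)²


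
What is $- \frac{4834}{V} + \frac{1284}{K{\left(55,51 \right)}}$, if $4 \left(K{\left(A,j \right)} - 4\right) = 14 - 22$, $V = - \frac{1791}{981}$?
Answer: $\frac{654664}{199} \approx 3289.8$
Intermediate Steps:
$V = - \frac{199}{109}$ ($V = \left(-1791\right) \frac{1}{981} = - \frac{199}{109} \approx -1.8257$)
$K{\left(A,j \right)} = 2$ ($K{\left(A,j \right)} = 4 + \frac{14 - 22}{4} = 4 + \frac{1}{4} \left(-8\right) = 4 - 2 = 2$)
$- \frac{4834}{V} + \frac{1284}{K{\left(55,51 \right)}} = - \frac{4834}{- \frac{199}{109}} + \frac{1284}{2} = \left(-4834\right) \left(- \frac{109}{199}\right) + 1284 \cdot \frac{1}{2} = \frac{526906}{199} + 642 = \frac{654664}{199}$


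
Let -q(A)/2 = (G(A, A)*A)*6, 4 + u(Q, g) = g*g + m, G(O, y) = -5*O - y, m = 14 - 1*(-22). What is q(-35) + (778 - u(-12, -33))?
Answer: 87857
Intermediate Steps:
m = 36 (m = 14 + 22 = 36)
G(O, y) = -y - 5*O
u(Q, g) = 32 + g² (u(Q, g) = -4 + (g*g + 36) = -4 + (g² + 36) = -4 + (36 + g²) = 32 + g²)
q(A) = 72*A² (q(A) = -2*(-A - 5*A)*A*6 = -2*(-6*A)*A*6 = -2*(-6*A²)*6 = -(-72)*A² = 72*A²)
q(-35) + (778 - u(-12, -33)) = 72*(-35)² + (778 - (32 + (-33)²)) = 72*1225 + (778 - (32 + 1089)) = 88200 + (778 - 1*1121) = 88200 + (778 - 1121) = 88200 - 343 = 87857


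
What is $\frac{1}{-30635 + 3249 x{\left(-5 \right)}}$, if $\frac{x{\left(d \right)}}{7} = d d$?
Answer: $\frac{1}{537940} \approx 1.8589 \cdot 10^{-6}$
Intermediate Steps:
$x{\left(d \right)} = 7 d^{2}$ ($x{\left(d \right)} = 7 d d = 7 d^{2}$)
$\frac{1}{-30635 + 3249 x{\left(-5 \right)}} = \frac{1}{-30635 + 3249 \cdot 7 \left(-5\right)^{2}} = \frac{1}{-30635 + 3249 \cdot 7 \cdot 25} = \frac{1}{-30635 + 3249 \cdot 175} = \frac{1}{-30635 + 568575} = \frac{1}{537940}$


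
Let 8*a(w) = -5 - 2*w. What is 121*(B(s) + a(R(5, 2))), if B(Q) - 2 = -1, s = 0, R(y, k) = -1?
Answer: 605/8 ≈ 75.625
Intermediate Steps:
B(Q) = 1 (B(Q) = 2 - 1 = 1)
a(w) = -5/8 - w/4 (a(w) = (-5 - 2*w)/8 = -5/8 - w/4)
121*(B(s) + a(R(5, 2))) = 121*(1 + (-5/8 - 1/4*(-1))) = 121*(1 + (-5/8 + 1/4)) = 121*(1 - 3/8) = 121*(5/8) = 605/8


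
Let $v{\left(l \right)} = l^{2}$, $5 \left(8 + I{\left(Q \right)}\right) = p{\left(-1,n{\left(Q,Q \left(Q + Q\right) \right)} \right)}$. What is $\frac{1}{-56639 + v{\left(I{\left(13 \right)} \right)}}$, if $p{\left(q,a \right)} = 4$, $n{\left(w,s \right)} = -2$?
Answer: $- \frac{25}{1414679} \approx -1.7672 \cdot 10^{-5}$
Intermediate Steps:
$I{\left(Q \right)} = - \frac{36}{5}$ ($I{\left(Q \right)} = -8 + \frac{1}{5} \cdot 4 = -8 + \frac{4}{5} = - \frac{36}{5}$)
$\frac{1}{-56639 + v{\left(I{\left(13 \right)} \right)}} = \frac{1}{-56639 + \left(- \frac{36}{5}\right)^{2}} = \frac{1}{-56639 + \frac{1296}{25}} = \frac{1}{- \frac{1414679}{25}} = - \frac{25}{1414679}$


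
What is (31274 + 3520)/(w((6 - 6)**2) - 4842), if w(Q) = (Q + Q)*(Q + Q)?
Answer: -1933/269 ≈ -7.1859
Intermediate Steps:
w(Q) = 4*Q**2 (w(Q) = (2*Q)*(2*Q) = 4*Q**2)
(31274 + 3520)/(w((6 - 6)**2) - 4842) = (31274 + 3520)/(4*((6 - 6)**2)**2 - 4842) = 34794/(4*(0**2)**2 - 4842) = 34794/(4*0**2 - 4842) = 34794/(4*0 - 4842) = 34794/(0 - 4842) = 34794/(-4842) = 34794*(-1/4842) = -1933/269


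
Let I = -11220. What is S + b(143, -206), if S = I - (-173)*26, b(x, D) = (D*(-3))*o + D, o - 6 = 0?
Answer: -3220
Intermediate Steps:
o = 6 (o = 6 + 0 = 6)
b(x, D) = -17*D (b(x, D) = (D*(-3))*6 + D = -3*D*6 + D = -18*D + D = -17*D)
S = -6722 (S = -11220 - (-173)*26 = -11220 - 1*(-4498) = -11220 + 4498 = -6722)
S + b(143, -206) = -6722 - 17*(-206) = -6722 + 3502 = -3220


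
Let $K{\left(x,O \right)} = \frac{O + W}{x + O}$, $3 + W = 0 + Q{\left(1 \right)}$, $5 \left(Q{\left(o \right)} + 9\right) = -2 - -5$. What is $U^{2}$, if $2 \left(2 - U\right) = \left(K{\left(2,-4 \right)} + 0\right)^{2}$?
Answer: $\frac{30569841}{40000} \approx 764.25$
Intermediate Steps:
$Q{\left(o \right)} = - \frac{42}{5}$ ($Q{\left(o \right)} = -9 + \frac{-2 - -5}{5} = -9 + \frac{-2 + 5}{5} = -9 + \frac{1}{5} \cdot 3 = -9 + \frac{3}{5} = - \frac{42}{5}$)
$W = - \frac{57}{5}$ ($W = -3 + \left(0 - \frac{42}{5}\right) = -3 - \frac{42}{5} = - \frac{57}{5} \approx -11.4$)
$K{\left(x,O \right)} = \frac{- \frac{57}{5} + O}{O + x}$ ($K{\left(x,O \right)} = \frac{O - \frac{57}{5}}{x + O} = \frac{- \frac{57}{5} + O}{O + x}$)
$U = - \frac{5529}{200}$ ($U = 2 - \frac{\left(\frac{- \frac{57}{5} - 4}{-4 + 2} + 0\right)^{2}}{2} = 2 - \frac{\left(\frac{1}{-2} \left(- \frac{77}{5}\right) + 0\right)^{2}}{2} = 2 - \frac{\left(\left(- \frac{1}{2}\right) \left(- \frac{77}{5}\right) + 0\right)^{2}}{2} = 2 - \frac{\left(\frac{77}{10} + 0\right)^{2}}{2} = 2 - \frac{\left(\frac{77}{10}\right)^{2}}{2} = 2 - \frac{5929}{200} = - \frac{5529}{200} \approx -27.645$)
$U^{2} = \left(- \frac{5529}{200}\right)^{2} = \frac{30569841}{40000}$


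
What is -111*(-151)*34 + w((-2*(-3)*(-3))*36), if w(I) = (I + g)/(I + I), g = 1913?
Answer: 738555439/1296 ≈ 5.6987e+5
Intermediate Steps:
w(I) = (1913 + I)/(2*I) (w(I) = (I + 1913)/(I + I) = (1913 + I)/((2*I)) = (1913 + I)*(1/(2*I)) = (1913 + I)/(2*I))
-111*(-151)*34 + w((-2*(-3)*(-3))*36) = -111*(-151)*34 + (1913 + (-2*(-3)*(-3))*36)/(2*(((-2*(-3)*(-3))*36))) = 16761*34 + (1913 + (6*(-3))*36)/(2*(((6*(-3))*36))) = 569874 + (1913 - 18*36)/(2*((-18*36))) = 569874 + (½)*(1913 - 648)/(-648) = 569874 + (½)*(-1/648)*1265 = 569874 - 1265/1296 = 738555439/1296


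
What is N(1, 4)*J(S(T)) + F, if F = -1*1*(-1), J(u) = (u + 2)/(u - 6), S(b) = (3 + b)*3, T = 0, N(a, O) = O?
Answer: 47/3 ≈ 15.667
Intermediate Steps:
S(b) = 9 + 3*b
J(u) = (2 + u)/(-6 + u)
F = 1 (F = -1*(-1) = 1)
N(1, 4)*J(S(T)) + F = 4*((2 + (9 + 3*0))/(-6 + (9 + 3*0))) + 1 = 4*((2 + (9 + 0))/(-6 + (9 + 0))) + 1 = 4*((2 + 9)/(-6 + 9)) + 1 = 4*(11/3) + 1 = 44/3 + 1 = 47/3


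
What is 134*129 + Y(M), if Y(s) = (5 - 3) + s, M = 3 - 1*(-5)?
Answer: 17296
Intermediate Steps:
M = 8 (M = 3 + 5 = 8)
Y(s) = 2 + s
134*129 + Y(M) = 134*129 + (2 + 8) = 17286 + 10 = 17296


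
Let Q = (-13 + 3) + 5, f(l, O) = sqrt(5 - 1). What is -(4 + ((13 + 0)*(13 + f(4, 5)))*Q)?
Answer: 971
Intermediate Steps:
f(l, O) = 2 (f(l, O) = sqrt(4) = 2)
Q = -5 (Q = -10 + 5 = -5)
-(4 + ((13 + 0)*(13 + f(4, 5)))*Q) = -(4 + ((13 + 0)*(13 + 2))*(-5)) = -(4 + (13*15)*(-5)) = -(4 + 195*(-5)) = -(4 - 975) = -1*(-971) = 971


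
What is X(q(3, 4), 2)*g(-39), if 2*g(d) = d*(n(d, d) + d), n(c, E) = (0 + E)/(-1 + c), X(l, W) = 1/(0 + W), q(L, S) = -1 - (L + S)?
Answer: 59319/160 ≈ 370.74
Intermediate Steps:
q(L, S) = -1 - L - S (q(L, S) = -1 + (-L - S) = -1 - L - S)
X(l, W) = 1/W
n(c, E) = E/(-1 + c)
g(d) = d*(d + d/(-1 + d))/2 (g(d) = (d*(d/(-1 + d) + d))/2 = (d*(d + d/(-1 + d)))/2 = d*(d + d/(-1 + d))/2)
X(q(3, 4), 2)*g(-39) = ((1/2)*(-39)**3/(-1 - 39))/2 = ((1/2)*(-59319)/(-40))/2 = ((1/2)*(-59319)*(-1/40))/2 = (1/2)*(59319/80) = 59319/160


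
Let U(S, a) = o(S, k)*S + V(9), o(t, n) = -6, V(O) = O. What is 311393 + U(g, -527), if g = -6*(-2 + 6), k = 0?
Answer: 311546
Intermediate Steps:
g = -24 (g = -6*4 = -24)
U(S, a) = 9 - 6*S (U(S, a) = -6*S + 9 = 9 - 6*S)
311393 + U(g, -527) = 311393 + (9 - 6*(-24)) = 311393 + (9 + 144) = 311393 + 153 = 311546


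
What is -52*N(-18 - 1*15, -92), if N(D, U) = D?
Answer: 1716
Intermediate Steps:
-52*N(-18 - 1*15, -92) = -52*(-18 - 1*15) = -52*(-18 - 15) = -52*(-33) = 1716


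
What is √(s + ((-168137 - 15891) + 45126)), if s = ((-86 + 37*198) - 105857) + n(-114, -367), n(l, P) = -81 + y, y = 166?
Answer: I*√237434 ≈ 487.27*I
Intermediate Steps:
n(l, P) = 85 (n(l, P) = -81 + 166 = 85)
s = -98532 (s = ((-86 + 37*198) - 105857) + 85 = ((-86 + 7326) - 105857) + 85 = (7240 - 105857) + 85 = -98617 + 85 = -98532)
√(s + ((-168137 - 15891) + 45126)) = √(-98532 + ((-168137 - 15891) + 45126)) = √(-98532 + (-184028 + 45126)) = √(-98532 - 138902) = √(-237434) = I*√237434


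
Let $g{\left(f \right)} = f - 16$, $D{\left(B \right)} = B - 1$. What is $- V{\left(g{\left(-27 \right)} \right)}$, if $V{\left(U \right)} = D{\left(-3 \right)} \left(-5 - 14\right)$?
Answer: $-76$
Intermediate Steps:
$D{\left(B \right)} = -1 + B$ ($D{\left(B \right)} = B - 1 = -1 + B$)
$g{\left(f \right)} = -16 + f$ ($g{\left(f \right)} = f - 16 = -16 + f$)
$V{\left(U \right)} = 76$ ($V{\left(U \right)} = \left(-1 - 3\right) \left(-5 - 14\right) = \left(-4\right) \left(-19\right) = 76$)
$- V{\left(g{\left(-27 \right)} \right)} = \left(-1\right) 76 = -76$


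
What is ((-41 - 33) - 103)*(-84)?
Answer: 14868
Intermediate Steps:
((-41 - 33) - 103)*(-84) = (-74 - 103)*(-84) = -177*(-84) = 14868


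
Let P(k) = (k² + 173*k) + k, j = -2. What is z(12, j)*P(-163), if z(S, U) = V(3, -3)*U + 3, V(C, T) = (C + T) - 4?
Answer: -19723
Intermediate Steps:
V(C, T) = -4 + C + T
z(S, U) = 3 - 4*U (z(S, U) = (-4 + 3 - 3)*U + 3 = -4*U + 3 = 3 - 4*U)
P(k) = k² + 174*k
z(12, j)*P(-163) = (3 - 4*(-2))*(-163*(174 - 163)) = (3 + 8)*(-163*11) = 11*(-1793) = -19723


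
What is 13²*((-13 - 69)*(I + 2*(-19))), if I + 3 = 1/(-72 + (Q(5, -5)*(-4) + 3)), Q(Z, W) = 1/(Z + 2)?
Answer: 276799692/487 ≈ 5.6838e+5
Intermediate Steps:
Q(Z, W) = 1/(2 + Z)
I = -1468/487 (I = -3 + 1/(-72 + (-4/(2 + 5) + 3)) = -3 + 1/(-72 + (-4/7 + 3)) = -3 + 1/(-72 + 17/7) = -3 + 1/(-487/7) = -3 - 7/487 = -1468/487 ≈ -3.0144)
13²*((-13 - 69)*(I + 2*(-19))) = 13²*((-13 - 69)*(-1468/487 + 2*(-19))) = 169*(-82*(-1468/487 - 38)) = 169*(-82*(-19974/487)) = 169*(1637868/487) = 276799692/487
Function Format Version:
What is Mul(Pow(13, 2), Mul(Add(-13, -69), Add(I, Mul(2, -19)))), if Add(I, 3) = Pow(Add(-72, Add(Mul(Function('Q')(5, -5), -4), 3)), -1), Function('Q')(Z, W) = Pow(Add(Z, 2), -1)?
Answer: Rational(276799692, 487) ≈ 5.6838e+5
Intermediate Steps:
Function('Q')(Z, W) = Pow(Add(2, Z), -1)
I = Rational(-1468, 487) (I = Add(-3, Pow(Add(-72, Add(Mul(Pow(Add(2, 5), -1), -4), 3)), -1)) = Add(-3, Pow(Add(-72, Add(Mul(Pow(7, -1), -4), 3)), -1)) = Add(-3, Pow(Add(-72, Add(Mul(Rational(1, 7), -4), 3)), -1)) = Add(-3, Pow(Add(-72, Add(Rational(-4, 7), 3)), -1)) = Add(-3, Pow(Add(-72, Rational(17, 7)), -1)) = Add(-3, Pow(Rational(-487, 7), -1)) = Add(-3, Rational(-7, 487)) = Rational(-1468, 487) ≈ -3.0144)
Mul(Pow(13, 2), Mul(Add(-13, -69), Add(I, Mul(2, -19)))) = Mul(Pow(13, 2), Mul(Add(-13, -69), Add(Rational(-1468, 487), Mul(2, -19)))) = Mul(169, Mul(-82, Add(Rational(-1468, 487), -38))) = Mul(169, Mul(-82, Rational(-19974, 487))) = Mul(169, Rational(1637868, 487)) = Rational(276799692, 487)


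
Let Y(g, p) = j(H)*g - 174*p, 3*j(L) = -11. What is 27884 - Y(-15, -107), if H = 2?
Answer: 9211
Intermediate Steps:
j(L) = -11/3 (j(L) = (⅓)*(-11) = -11/3)
Y(g, p) = -174*p - 11*g/3 (Y(g, p) = -11*g/3 - 174*p = -174*p - 11*g/3)
27884 - Y(-15, -107) = 27884 - (-174*(-107) - 11/3*(-15)) = 27884 - (18618 + 55) = 27884 - 1*18673 = 27884 - 18673 = 9211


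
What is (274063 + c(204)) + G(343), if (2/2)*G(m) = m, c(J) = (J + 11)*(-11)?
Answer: 272041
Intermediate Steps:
c(J) = -121 - 11*J (c(J) = (11 + J)*(-11) = -121 - 11*J)
G(m) = m
(274063 + c(204)) + G(343) = (274063 + (-121 - 11*204)) + 343 = (274063 + (-121 - 2244)) + 343 = (274063 - 2365) + 343 = 271698 + 343 = 272041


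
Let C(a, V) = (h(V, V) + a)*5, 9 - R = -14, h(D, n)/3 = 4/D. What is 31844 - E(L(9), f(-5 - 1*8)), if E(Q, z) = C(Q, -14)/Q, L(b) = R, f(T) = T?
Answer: 5126109/161 ≈ 31839.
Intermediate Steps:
h(D, n) = 12/D (h(D, n) = 3*(4/D) = 12/D)
R = 23 (R = 9 - 1*(-14) = 9 + 14 = 23)
C(a, V) = 5*a + 60/V (C(a, V) = (12/V + a)*5 = (a + 12/V)*5 = 5*a + 60/V)
L(b) = 23
E(Q, z) = (-30/7 + 5*Q)/Q (E(Q, z) = (5*Q + 60/(-14))/Q = (5*Q + 60*(-1/14))/Q = (5*Q - 30/7)/Q = (-30/7 + 5*Q)/Q)
31844 - E(L(9), f(-5 - 1*8)) = 31844 - (5 - 30/7/23) = 31844 - (5 - 30/7*1/23) = 31844 - (5 - 30/161) = 31844 - 1*775/161 = 31844 - 775/161 = 5126109/161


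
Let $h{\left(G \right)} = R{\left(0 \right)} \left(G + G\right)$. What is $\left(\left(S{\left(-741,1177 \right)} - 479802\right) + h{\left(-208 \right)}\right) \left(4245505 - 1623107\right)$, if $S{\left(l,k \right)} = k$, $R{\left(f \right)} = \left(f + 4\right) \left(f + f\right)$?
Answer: $-1255145242750$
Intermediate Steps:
$R{\left(f \right)} = 2 f \left(4 + f\right)$ ($R{\left(f \right)} = \left(4 + f\right) 2 f = 2 f \left(4 + f\right)$)
$h{\left(G \right)} = 0$ ($h{\left(G \right)} = 2 \cdot 0 \left(4 + 0\right) \left(G + G\right) = 2 \cdot 0 \cdot 4 \cdot 2 G = 0 \cdot 2 G = 0$)
$\left(\left(S{\left(-741,1177 \right)} - 479802\right) + h{\left(-208 \right)}\right) \left(4245505 - 1623107\right) = \left(\left(1177 - 479802\right) + 0\right) \left(4245505 - 1623107\right) = \left(\left(1177 - 479802\right) + 0\right) 2622398 = \left(-478625 + 0\right) 2622398 = \left(-478625\right) 2622398 = -1255145242750$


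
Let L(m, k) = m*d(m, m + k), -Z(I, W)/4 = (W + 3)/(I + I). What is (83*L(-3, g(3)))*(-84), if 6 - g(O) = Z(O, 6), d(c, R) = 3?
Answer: 62748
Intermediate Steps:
Z(I, W) = -2*(3 + W)/I (Z(I, W) = -4*(W + 3)/(I + I) = -4*(3 + W)/(2*I) = -4*(3 + W)*1/(2*I) = -2*(3 + W)/I)
g(O) = 6 + 18/O (g(O) = 6 - 2*(-3 - 1*6)/O = 6 - 2*(-3 - 6)/O = 6 - 2*(-9)/O = 6 - (-18)/O = 6 + 18/O)
L(m, k) = 3*m (L(m, k) = m*3 = 3*m)
(83*L(-3, g(3)))*(-84) = (83*(3*(-3)))*(-84) = (83*(-9))*(-84) = -747*(-84) = 62748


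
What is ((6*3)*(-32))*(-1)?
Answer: 576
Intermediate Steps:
((6*3)*(-32))*(-1) = (18*(-32))*(-1) = -576*(-1) = 576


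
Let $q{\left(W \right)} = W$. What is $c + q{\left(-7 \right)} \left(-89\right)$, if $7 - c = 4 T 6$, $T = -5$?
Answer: $750$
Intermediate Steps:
$c = 127$ ($c = 7 - 4 \left(-5\right) 6 = 7 - \left(-20\right) 6 = 7 - -120 = 7 + 120 = 127$)
$c + q{\left(-7 \right)} \left(-89\right) = 127 - -623 = 127 + 623 = 750$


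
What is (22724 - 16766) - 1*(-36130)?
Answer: 42088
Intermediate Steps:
(22724 - 16766) - 1*(-36130) = 5958 + 36130 = 42088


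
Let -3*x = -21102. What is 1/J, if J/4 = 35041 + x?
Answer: 1/168300 ≈ 5.9418e-6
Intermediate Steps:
x = 7034 (x = -⅓*(-21102) = 7034)
J = 168300 (J = 4*(35041 + 7034) = 4*42075 = 168300)
1/J = 1/168300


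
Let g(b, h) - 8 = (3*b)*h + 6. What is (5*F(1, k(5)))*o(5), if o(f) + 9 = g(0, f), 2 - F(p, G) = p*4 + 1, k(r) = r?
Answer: -75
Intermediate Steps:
g(b, h) = 14 + 3*b*h (g(b, h) = 8 + ((3*b)*h + 6) = 8 + (3*b*h + 6) = 8 + (6 + 3*b*h) = 14 + 3*b*h)
F(p, G) = 1 - 4*p (F(p, G) = 2 - (p*4 + 1) = 2 - (4*p + 1) = 2 - (1 + 4*p) = 2 + (-1 - 4*p) = 1 - 4*p)
o(f) = 5 (o(f) = -9 + (14 + 3*0*f) = -9 + (14 + 0) = -9 + 14 = 5)
(5*F(1, k(5)))*o(5) = (5*(1 - 4*1))*5 = (5*(1 - 4))*5 = (5*(-3))*5 = -15*5 = -75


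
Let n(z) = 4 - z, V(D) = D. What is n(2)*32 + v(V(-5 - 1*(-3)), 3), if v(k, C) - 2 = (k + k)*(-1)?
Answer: 70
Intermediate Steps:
v(k, C) = 2 - 2*k (v(k, C) = 2 + (k + k)*(-1) = 2 + (2*k)*(-1) = 2 - 2*k)
n(2)*32 + v(V(-5 - 1*(-3)), 3) = (4 - 1*2)*32 + (2 - 2*(-5 - 1*(-3))) = (4 - 2)*32 + (2 - 2*(-5 + 3)) = 2*32 + (2 - 2*(-2)) = 64 + (2 + 4) = 64 + 6 = 70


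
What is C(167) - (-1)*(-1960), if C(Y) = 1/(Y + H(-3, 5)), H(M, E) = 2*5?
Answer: -346919/177 ≈ -1960.0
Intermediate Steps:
H(M, E) = 10
C(Y) = 1/(10 + Y) (C(Y) = 1/(Y + 10) = 1/(10 + Y))
C(167) - (-1)*(-1960) = 1/(10 + 167) - (-1)*(-1960) = 1/177 - 1*1960 = 1/177 - 1960 = -346919/177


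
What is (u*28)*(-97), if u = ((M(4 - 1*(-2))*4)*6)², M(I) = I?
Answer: -56318976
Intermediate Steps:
u = 20736 (u = (((4 - 1*(-2))*4)*6)² = (((4 + 2)*4)*6)² = ((6*4)*6)² = (24*6)² = 144² = 20736)
(u*28)*(-97) = (20736*28)*(-97) = 580608*(-97) = -56318976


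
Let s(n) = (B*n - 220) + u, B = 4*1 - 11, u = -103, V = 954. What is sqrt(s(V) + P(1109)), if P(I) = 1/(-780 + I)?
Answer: 4*I*sqrt(47362182)/329 ≈ 83.672*I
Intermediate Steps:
B = -7 (B = 4 - 11 = -7)
s(n) = -323 - 7*n (s(n) = (-7*n - 220) - 103 = (-220 - 7*n) - 103 = -323 - 7*n)
sqrt(s(V) + P(1109)) = sqrt((-323 - 7*954) + 1/(-780 + 1109)) = sqrt((-323 - 6678) + 1/329) = sqrt(-7001 + 1/329) = sqrt(-2303328/329) = 4*I*sqrt(47362182)/329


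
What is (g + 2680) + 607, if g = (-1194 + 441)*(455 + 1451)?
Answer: -1431931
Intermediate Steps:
g = -1435218 (g = -753*1906 = -1435218)
(g + 2680) + 607 = (-1435218 + 2680) + 607 = -1432538 + 607 = -1431931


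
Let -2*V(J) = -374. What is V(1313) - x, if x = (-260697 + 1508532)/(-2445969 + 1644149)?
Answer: 30237635/160364 ≈ 188.56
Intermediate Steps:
V(J) = 187 (V(J) = -1/2*(-374) = 187)
x = -249567/160364 (x = 1247835/(-801820) = 1247835*(-1/801820) = -249567/160364 ≈ -1.5563)
V(1313) - x = 187 - 1*(-249567/160364) = 187 + 249567/160364 = 30237635/160364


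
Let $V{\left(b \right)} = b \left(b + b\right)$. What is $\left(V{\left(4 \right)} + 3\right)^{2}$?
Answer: $1225$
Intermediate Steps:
$V{\left(b \right)} = 2 b^{2}$ ($V{\left(b \right)} = b 2 b = 2 b^{2}$)
$\left(V{\left(4 \right)} + 3\right)^{2} = \left(2 \cdot 4^{2} + 3\right)^{2} = \left(2 \cdot 16 + 3\right)^{2} = \left(32 + 3\right)^{2} = 35^{2} = 1225$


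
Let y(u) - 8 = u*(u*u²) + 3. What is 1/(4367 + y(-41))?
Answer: 1/2830139 ≈ 3.5334e-7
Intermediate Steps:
y(u) = 11 + u⁴ (y(u) = 8 + (u*(u*u²) + 3) = 8 + (u*u³ + 3) = 8 + (u⁴ + 3) = 8 + (3 + u⁴) = 11 + u⁴)
1/(4367 + y(-41)) = 1/(4367 + (11 + (-41)⁴)) = 1/(4367 + (11 + 2825761)) = 1/(4367 + 2825772) = 1/2830139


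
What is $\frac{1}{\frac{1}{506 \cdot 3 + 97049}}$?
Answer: $98567$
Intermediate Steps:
$\frac{1}{\frac{1}{506 \cdot 3 + 97049}} = \frac{1}{\frac{1}{1518 + 97049}} = \frac{1}{\frac{1}{98567}} = 98567$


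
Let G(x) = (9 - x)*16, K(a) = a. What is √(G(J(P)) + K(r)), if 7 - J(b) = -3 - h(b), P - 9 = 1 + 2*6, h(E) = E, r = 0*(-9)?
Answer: 4*I*√23 ≈ 19.183*I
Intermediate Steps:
r = 0
P = 22 (P = 9 + (1 + 2*6) = 9 + (1 + 12) = 9 + 13 = 22)
J(b) = 10 + b (J(b) = 7 - (-3 - b) = 7 + (3 + b) = 10 + b)
G(x) = 144 - 16*x
√(G(J(P)) + K(r)) = √((144 - 16*(10 + 22)) + 0) = √((144 - 16*32) + 0) = √((144 - 512) + 0) = √(-368 + 0) = √(-368) = 4*I*√23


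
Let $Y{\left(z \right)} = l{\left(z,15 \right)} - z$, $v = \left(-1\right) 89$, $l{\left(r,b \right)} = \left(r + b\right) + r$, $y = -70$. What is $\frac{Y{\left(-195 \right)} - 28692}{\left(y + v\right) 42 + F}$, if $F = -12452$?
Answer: $\frac{14436}{9565} \approx 1.5093$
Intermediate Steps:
$l{\left(r,b \right)} = b + 2 r$ ($l{\left(r,b \right)} = \left(b + r\right) + r = b + 2 r$)
$v = -89$
$Y{\left(z \right)} = 15 + z$ ($Y{\left(z \right)} = \left(15 + 2 z\right) - z = 15 + z$)
$\frac{Y{\left(-195 \right)} - 28692}{\left(y + v\right) 42 + F} = \frac{\left(15 - 195\right) - 28692}{\left(-70 - 89\right) 42 - 12452} = \frac{-180 - 28692}{\left(-159\right) 42 - 12452} = - \frac{28872}{-6678 - 12452} = - \frac{28872}{-19130} = \left(-28872\right) \left(- \frac{1}{19130}\right) = \frac{14436}{9565}$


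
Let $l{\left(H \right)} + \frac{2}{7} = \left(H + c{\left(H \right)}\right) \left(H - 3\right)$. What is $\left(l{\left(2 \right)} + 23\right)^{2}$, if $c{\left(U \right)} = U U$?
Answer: $\frac{13689}{49} \approx 279.37$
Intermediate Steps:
$c{\left(U \right)} = U^{2}$
$l{\left(H \right)} = - \frac{2}{7} + \left(-3 + H\right) \left(H + H^{2}\right)$ ($l{\left(H \right)} = - \frac{2}{7} + \left(H + H^{2}\right) \left(H - 3\right) = - \frac{2}{7} + \left(H + H^{2}\right) \left(-3 + H\right) = - \frac{2}{7} + \left(-3 + H\right) \left(H + H^{2}\right)$)
$\left(l{\left(2 \right)} + 23\right)^{2} = \left(\left(- \frac{2}{7} + 2^{3} - 6 - 2 \cdot 2^{2}\right) + 23\right)^{2} = \left(\left(- \frac{2}{7} + 8 - 6 - 8\right) + 23\right)^{2} = \left(- \frac{44}{7} + 23\right)^{2} = \left(\frac{117}{7}\right)^{2} = \frac{13689}{49}$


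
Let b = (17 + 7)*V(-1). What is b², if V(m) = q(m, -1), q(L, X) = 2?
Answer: 2304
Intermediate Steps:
V(m) = 2
b = 48 (b = (17 + 7)*2 = 24*2 = 48)
b² = 48² = 2304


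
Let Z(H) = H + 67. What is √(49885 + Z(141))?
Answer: √50093 ≈ 223.81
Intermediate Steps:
Z(H) = 67 + H
√(49885 + Z(141)) = √(49885 + (67 + 141)) = √(49885 + 208) = √50093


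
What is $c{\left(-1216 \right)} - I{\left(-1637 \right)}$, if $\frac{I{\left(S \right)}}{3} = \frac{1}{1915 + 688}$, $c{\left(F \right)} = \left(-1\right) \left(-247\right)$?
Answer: $\frac{642938}{2603} \approx 247.0$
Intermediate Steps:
$c{\left(F \right)} = 247$
$I{\left(S \right)} = \frac{3}{2603}$ ($I{\left(S \right)} = \frac{3}{1915 + 688} = \frac{3}{2603}$)
$c{\left(-1216 \right)} - I{\left(-1637 \right)} = 247 - \frac{3}{2603} = \frac{642938}{2603}$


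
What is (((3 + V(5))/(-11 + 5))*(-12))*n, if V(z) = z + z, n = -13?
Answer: -338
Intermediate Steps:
V(z) = 2*z
(((3 + V(5))/(-11 + 5))*(-12))*n = (((3 + 2*5)/(-11 + 5))*(-12))*(-13) = (((3 + 10)/(-6))*(-12))*(-13) = ((13*(-1/6))*(-12))*(-13) = -13/6*(-12)*(-13) = 26*(-13) = -338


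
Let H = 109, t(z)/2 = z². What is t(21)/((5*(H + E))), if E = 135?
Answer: 441/610 ≈ 0.72295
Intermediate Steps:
t(z) = 2*z²
t(21)/((5*(H + E))) = (2*21²)/((5*(109 + 135))) = (2*441)/((5*244)) = 882/1220 = 882*(1/1220) = 441/610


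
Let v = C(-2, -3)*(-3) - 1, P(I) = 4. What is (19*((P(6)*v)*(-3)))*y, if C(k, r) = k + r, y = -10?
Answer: 31920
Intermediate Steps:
v = 14 (v = (-2 - 3)*(-3) - 1 = -5*(-3) - 1 = 15 - 1 = 14)
(19*((P(6)*v)*(-3)))*y = (19*((4*14)*(-3)))*(-10) = (19*(56*(-3)))*(-10) = (19*(-168))*(-10) = -3192*(-10) = 31920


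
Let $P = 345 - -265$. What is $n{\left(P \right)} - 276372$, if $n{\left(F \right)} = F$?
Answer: $-275762$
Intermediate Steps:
$P = 610$ ($P = 345 + 265 = 610$)
$n{\left(P \right)} - 276372 = 610 - 276372 = -275762$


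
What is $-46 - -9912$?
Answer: $9866$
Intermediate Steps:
$-46 - -9912 = -46 + 9912 = 9866$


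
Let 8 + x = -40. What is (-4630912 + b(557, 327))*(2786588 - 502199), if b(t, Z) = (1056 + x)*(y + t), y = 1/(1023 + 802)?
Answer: -232405481516256/25 ≈ -9.2962e+12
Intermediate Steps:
x = -48 (x = -8 - 40 = -48)
y = 1/1825 ≈ 0.00054795
b(t, Z) = 1008/1825 + 1008*t (b(t, Z) = (1056 - 48)*(1/1825 + t) = 1008*(1/1825 + t) = 1008/1825 + 1008*t)
(-4630912 + b(557, 327))*(2786588 - 502199) = (-4630912 + (1008/1825 + 1008*557))*(2786588 - 502199) = (-4630912 + (1008/1825 + 561456))*2284389 = (-4630912 + 1024658208/1825)*2284389 = -7426756192/1825*2284389 = -232405481516256/25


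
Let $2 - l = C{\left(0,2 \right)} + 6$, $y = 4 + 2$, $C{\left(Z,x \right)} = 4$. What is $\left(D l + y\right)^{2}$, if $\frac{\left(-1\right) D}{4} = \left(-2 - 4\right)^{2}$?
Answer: $1340964$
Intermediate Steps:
$D = -144$ ($D = - 4 \left(-2 - 4\right)^{2} = - 4 \left(-6\right)^{2} = \left(-4\right) 36 = -144$)
$y = 6$
$l = -8$ ($l = 2 - \left(4 + 6\right) = 2 - 10 = -8$)
$\left(D l + y\right)^{2} = \left(\left(-144\right) \left(-8\right) + 6\right)^{2} = \left(1152 + 6\right)^{2} = 1158^{2} = 1340964$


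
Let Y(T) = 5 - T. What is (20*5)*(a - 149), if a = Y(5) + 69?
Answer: -8000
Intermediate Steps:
a = 69 (a = (5 - 1*5) + 69 = (5 - 5) + 69 = 0 + 69 = 69)
(20*5)*(a - 149) = (20*5)*(69 - 149) = 100*(-80) = -8000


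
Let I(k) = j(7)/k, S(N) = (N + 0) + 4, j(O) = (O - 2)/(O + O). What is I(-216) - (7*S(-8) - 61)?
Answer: 269131/3024 ≈ 88.998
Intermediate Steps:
j(O) = (-2 + O)/(2*O) (j(O) = (-2 + O)/((2*O)) = (-2 + O)*(1/(2*O)) = (-2 + O)/(2*O))
S(N) = 4 + N (S(N) = N + 4 = 4 + N)
I(k) = 5/(14*k) (I(k) = ((1/2)*(-2 + 7)/7)/k = ((1/2)*(1/7)*5)/k = 5/(14*k))
I(-216) - (7*S(-8) - 61) = (5/14)/(-216) - (7*(4 - 8) - 61) = (5/14)*(-1/216) - (7*(-4) - 61) = -5/3024 - (-28 - 61) = -5/3024 - 1*(-89) = -5/3024 + 89 = 269131/3024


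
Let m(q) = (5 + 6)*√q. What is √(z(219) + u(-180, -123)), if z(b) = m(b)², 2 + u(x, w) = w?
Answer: √26374 ≈ 162.40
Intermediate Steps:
u(x, w) = -2 + w
m(q) = 11*√q
z(b) = 121*b (z(b) = (11*√b)² = 121*b)
√(z(219) + u(-180, -123)) = √(121*219 + (-2 - 123)) = √(26499 - 125) = √26374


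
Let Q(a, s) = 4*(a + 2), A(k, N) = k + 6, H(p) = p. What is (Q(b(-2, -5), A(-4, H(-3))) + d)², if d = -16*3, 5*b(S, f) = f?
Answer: 1936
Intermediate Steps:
b(S, f) = f/5
d = -48
A(k, N) = 6 + k
Q(a, s) = 8 + 4*a (Q(a, s) = 4*(2 + a) = 8 + 4*a)
(Q(b(-2, -5), A(-4, H(-3))) + d)² = ((8 + 4*((⅕)*(-5))) - 48)² = ((8 + 4*(-1)) - 48)² = ((8 - 4) - 48)² = (4 - 48)² = (-44)² = 1936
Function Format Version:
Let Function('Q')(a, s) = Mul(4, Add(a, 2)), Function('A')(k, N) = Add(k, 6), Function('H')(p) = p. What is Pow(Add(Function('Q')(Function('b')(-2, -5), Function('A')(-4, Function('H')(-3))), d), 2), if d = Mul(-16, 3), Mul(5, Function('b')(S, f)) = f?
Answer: 1936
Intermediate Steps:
Function('b')(S, f) = Mul(Rational(1, 5), f)
d = -48
Function('A')(k, N) = Add(6, k)
Function('Q')(a, s) = Add(8, Mul(4, a)) (Function('Q')(a, s) = Mul(4, Add(2, a)) = Add(8, Mul(4, a)))
Pow(Add(Function('Q')(Function('b')(-2, -5), Function('A')(-4, Function('H')(-3))), d), 2) = Pow(Add(Add(8, Mul(4, Mul(Rational(1, 5), -5))), -48), 2) = Pow(Add(Add(8, Mul(4, -1)), -48), 2) = Pow(Add(Add(8, -4), -48), 2) = Pow(Add(4, -48), 2) = Pow(-44, 2) = 1936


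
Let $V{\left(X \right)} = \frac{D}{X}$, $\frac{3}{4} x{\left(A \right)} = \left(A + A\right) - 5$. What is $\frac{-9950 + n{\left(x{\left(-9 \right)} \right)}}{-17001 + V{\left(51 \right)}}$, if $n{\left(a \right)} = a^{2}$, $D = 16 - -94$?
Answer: $\frac{1378462}{2600823} \approx 0.53001$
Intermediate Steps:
$x{\left(A \right)} = - \frac{20}{3} + \frac{8 A}{3}$ ($x{\left(A \right)} = \frac{4 \left(\left(A + A\right) - 5\right)}{3} = \frac{4 \left(2 A - 5\right)}{3} = \frac{4 \left(-5 + 2 A\right)}{3} = - \frac{20}{3} + \frac{8 A}{3}$)
$D = 110$ ($D = 16 + 94 = 110$)
$V{\left(X \right)} = \frac{110}{X}$
$\frac{-9950 + n{\left(x{\left(-9 \right)} \right)}}{-17001 + V{\left(51 \right)}} = \frac{-9950 + \left(- \frac{20}{3} + \frac{8}{3} \left(-9\right)\right)^{2}}{-17001 + \frac{110}{51}} = \frac{-9950 + \left(- \frac{20}{3} - 24\right)^{2}}{-17001 + 110 \cdot \frac{1}{51}} = \frac{-9950 + \left(- \frac{92}{3}\right)^{2}}{-17001 + \frac{110}{51}} = \frac{-9950 + \frac{8464}{9}}{- \frac{866941}{51}} = \left(- \frac{81086}{9}\right) \left(- \frac{51}{866941}\right) = \frac{1378462}{2600823}$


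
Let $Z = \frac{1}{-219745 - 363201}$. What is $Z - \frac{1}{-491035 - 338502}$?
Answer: $- \frac{246591}{483575276002} \approx -5.0993 \cdot 10^{-7}$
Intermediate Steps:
$Z = - \frac{1}{582946}$ ($Z = \frac{1}{-582946} = - \frac{1}{582946} \approx -1.7154 \cdot 10^{-6}$)
$Z - \frac{1}{-491035 - 338502} = - \frac{1}{582946} - \frac{1}{-491035 - 338502} = - \frac{1}{582946} - \frac{1}{-829537} = - \frac{1}{582946} - - \frac{1}{829537} = - \frac{1}{582946} + \frac{1}{829537} = - \frac{246591}{483575276002}$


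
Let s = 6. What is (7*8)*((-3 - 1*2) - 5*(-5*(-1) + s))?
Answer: -3360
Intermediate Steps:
(7*8)*((-3 - 1*2) - 5*(-5*(-1) + s)) = (7*8)*((-3 - 1*2) - 5*(-5*(-1) + 6)) = 56*((-3 - 2) - 5*(5 + 6)) = 56*(-5 - 5*11) = 56*(-5 - 55) = 56*(-60) = -3360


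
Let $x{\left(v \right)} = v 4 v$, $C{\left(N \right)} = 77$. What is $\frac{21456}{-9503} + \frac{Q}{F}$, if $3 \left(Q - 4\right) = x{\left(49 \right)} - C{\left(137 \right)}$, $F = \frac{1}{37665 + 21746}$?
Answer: $\frac{5385554625719}{28509} \approx 1.8891 \cdot 10^{8}$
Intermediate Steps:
$x{\left(v \right)} = 4 v^{2}$ ($x{\left(v \right)} = 4 v v = 4 v^{2}$)
$F = \frac{1}{59411} \approx 1.6832 \cdot 10^{-5}$
$Q = \frac{9539}{3}$ ($Q = 4 + \frac{4 \cdot 49^{2} - 77}{3} = 4 + \frac{4 \cdot 2401 - 77}{3} = 4 + \frac{9604 - 77}{3} = 4 + \frac{1}{3} \cdot 9527 = 4 + \frac{9527}{3} = \frac{9539}{3} \approx 3179.7$)
$\frac{21456}{-9503} + \frac{Q}{F} = \frac{21456}{-9503} + \frac{9539 \frac{1}{\frac{1}{59411}}}{3} = 21456 \left(- \frac{1}{9503}\right) + \frac{9539}{3} \cdot 59411 = - \frac{21456}{9503} + \frac{566721529}{3} = \frac{5385554625719}{28509}$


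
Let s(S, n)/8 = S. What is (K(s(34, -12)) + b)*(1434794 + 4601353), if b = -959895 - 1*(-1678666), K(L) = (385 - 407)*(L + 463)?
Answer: 4241002918347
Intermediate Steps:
s(S, n) = 8*S
K(L) = -10186 - 22*L (K(L) = -22*(463 + L) = -10186 - 22*L)
b = 718771 (b = -959895 + 1678666 = 718771)
(K(s(34, -12)) + b)*(1434794 + 4601353) = ((-10186 - 176*34) + 718771)*(1434794 + 4601353) = ((-10186 - 22*272) + 718771)*6036147 = ((-10186 - 5984) + 718771)*6036147 = (-16170 + 718771)*6036147 = 702601*6036147 = 4241002918347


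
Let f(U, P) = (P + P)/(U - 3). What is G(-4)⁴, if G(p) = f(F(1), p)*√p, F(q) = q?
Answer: 4096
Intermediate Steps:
f(U, P) = 2*P/(-3 + U) (f(U, P) = (2*P)/(-3 + U) = 2*P/(-3 + U))
G(p) = -p^(3/2) (G(p) = (2*p/(-3 + 1))*√p = (2*p/(-2))*√p = (2*p*(-½))*√p = (-p)*√p = -p^(3/2))
G(-4)⁴ = (-(-4)^(3/2))⁴ = (-(-8)*I)⁴ = (8*I)⁴ = 4096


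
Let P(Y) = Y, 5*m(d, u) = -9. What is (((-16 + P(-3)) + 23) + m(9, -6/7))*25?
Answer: 55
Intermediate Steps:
m(d, u) = -9/5 (m(d, u) = (⅕)*(-9) = -9/5)
(((-16 + P(-3)) + 23) + m(9, -6/7))*25 = (((-16 - 3) + 23) - 9/5)*25 = ((-19 + 23) - 9/5)*25 = (4 - 9/5)*25 = (11/5)*25 = 55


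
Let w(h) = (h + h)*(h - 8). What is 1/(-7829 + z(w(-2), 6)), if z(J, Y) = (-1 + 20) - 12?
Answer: -1/7822 ≈ -0.00012784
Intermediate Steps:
w(h) = 2*h*(-8 + h) (w(h) = (2*h)*(-8 + h) = 2*h*(-8 + h))
z(J, Y) = 7 (z(J, Y) = 19 - 12 = 7)
1/(-7829 + z(w(-2), 6)) = 1/(-7829 + 7) = 1/(-7822) = -1/7822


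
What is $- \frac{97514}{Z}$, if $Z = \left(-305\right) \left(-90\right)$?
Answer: $- \frac{48757}{13725} \approx -3.5524$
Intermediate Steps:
$Z = 27450$
$- \frac{97514}{Z} = - \frac{97514}{27450} = \left(-97514\right) \frac{1}{27450} = - \frac{48757}{13725}$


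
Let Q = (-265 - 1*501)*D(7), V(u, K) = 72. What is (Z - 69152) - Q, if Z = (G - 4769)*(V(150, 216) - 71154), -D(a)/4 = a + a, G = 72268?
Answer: -4798075966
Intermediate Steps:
D(a) = -8*a (D(a) = -4*(a + a) = -8*a)
Z = -4797963918 (Z = (72268 - 4769)*(72 - 71154) = 67499*(-71082) = -4797963918)
Q = 42896 (Q = (-265 - 1*501)*(-8*7) = (-265 - 501)*(-56) = -766*(-56) = 42896)
(Z - 69152) - Q = (-4797963918 - 69152) - 1*42896 = -4798033070 - 42896 = -4798075966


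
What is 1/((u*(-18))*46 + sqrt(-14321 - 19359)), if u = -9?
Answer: 1863/13891496 - I*sqrt(2105)/13891496 ≈ 0.00013411 - 3.3028e-6*I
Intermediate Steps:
1/((u*(-18))*46 + sqrt(-14321 - 19359)) = 1/(-9*(-18)*46 + sqrt(-14321 - 19359)) = 1/(162*46 + sqrt(-33680)) = 1/(7452 + 4*I*sqrt(2105))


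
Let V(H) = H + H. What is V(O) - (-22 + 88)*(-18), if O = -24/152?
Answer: 22566/19 ≈ 1187.7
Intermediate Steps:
O = -3/19 (O = -24*1/152 = -3/19 ≈ -0.15789)
V(H) = 2*H
V(O) - (-22 + 88)*(-18) = 2*(-3/19) - (-22 + 88)*(-18) = -6/19 - 66*(-18) = -6/19 - 1*(-1188) = -6/19 + 1188 = 22566/19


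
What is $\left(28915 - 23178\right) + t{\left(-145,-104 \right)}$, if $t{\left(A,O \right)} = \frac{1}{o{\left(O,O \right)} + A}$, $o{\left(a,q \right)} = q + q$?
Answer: $\frac{2025160}{353} \approx 5737.0$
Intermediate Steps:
$o{\left(a,q \right)} = 2 q$
$t{\left(A,O \right)} = \frac{1}{A + 2 O}$ ($t{\left(A,O \right)} = \frac{1}{2 O + A} = \frac{1}{A + 2 O}$)
$\left(28915 - 23178\right) + t{\left(-145,-104 \right)} = \left(28915 - 23178\right) + \frac{1}{-145 + 2 \left(-104\right)} = 5737 + \frac{1}{-145 - 208} = 5737 + \frac{1}{-353} = 5737 - \frac{1}{353} = \frac{2025160}{353}$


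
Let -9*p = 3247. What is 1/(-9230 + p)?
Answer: -9/86317 ≈ -0.00010427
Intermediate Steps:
p = -3247/9 (p = -⅑*3247 = -3247/9 ≈ -360.78)
1/(-9230 + p) = 1/(-9230 - 3247/9) = 1/(-86317/9) = -9/86317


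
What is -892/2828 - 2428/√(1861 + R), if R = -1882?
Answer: -223/707 + 2428*I*√21/21 ≈ -0.31542 + 529.83*I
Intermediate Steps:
-892/2828 - 2428/√(1861 + R) = -892/2828 - 2428/√(1861 - 1882) = -892*1/2828 - 2428*(-I*√21/21) = -223/707 - 2428*(-I*√21/21) = -223/707 - (-2428)*I*√21/21 = -223/707 + 2428*I*√21/21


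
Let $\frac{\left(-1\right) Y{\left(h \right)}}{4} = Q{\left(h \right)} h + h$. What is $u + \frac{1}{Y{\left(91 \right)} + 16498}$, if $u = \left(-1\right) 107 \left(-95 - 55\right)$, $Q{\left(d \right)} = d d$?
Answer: $\frac{48120307499}{2998150} \approx 16050.0$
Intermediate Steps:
$Q{\left(d \right)} = d^{2}$
$Y{\left(h \right)} = - 4 h - 4 h^{3}$ ($Y{\left(h \right)} = - 4 \left(h^{2} h + h\right) = - 4 \left(h^{3} + h\right) = - 4 \left(h + h^{3}\right) = - 4 h - 4 h^{3}$)
$u = 16050$ ($u = \left(-107\right) \left(-150\right) = 16050$)
$u + \frac{1}{Y{\left(91 \right)} + 16498} = 16050 + \frac{1}{\left(-4\right) 91 \left(1 + 91^{2}\right) + 16498} = 16050 + \frac{1}{\left(-4\right) 91 \left(1 + 8281\right) + 16498} = 16050 + \frac{1}{\left(-4\right) 91 \cdot 8282 + 16498} = 16050 + \frac{1}{-3014648 + 16498} = 16050 + \frac{1}{-2998150} = 16050 - \frac{1}{2998150} = \frac{48120307499}{2998150}$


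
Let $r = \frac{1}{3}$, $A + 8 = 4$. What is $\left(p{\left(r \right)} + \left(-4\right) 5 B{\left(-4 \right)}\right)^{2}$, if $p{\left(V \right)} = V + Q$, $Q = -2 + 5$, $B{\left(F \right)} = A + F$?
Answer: $\frac{240100}{9} \approx 26678.0$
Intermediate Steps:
$A = -4$ ($A = -8 + 4 = -4$)
$B{\left(F \right)} = -4 + F$
$r = \frac{1}{3} \approx 0.33333$
$Q = 3$
$p{\left(V \right)} = 3 + V$ ($p{\left(V \right)} = V + 3 = 3 + V$)
$\left(p{\left(r \right)} + \left(-4\right) 5 B{\left(-4 \right)}\right)^{2} = \left(\left(3 + \frac{1}{3}\right) + \left(-4\right) 5 \left(-4 - 4\right)\right)^{2} = \left(\frac{10}{3} - -160\right)^{2} = \left(\frac{10}{3} + 160\right)^{2} = \left(\frac{490}{3}\right)^{2} = \frac{240100}{9}$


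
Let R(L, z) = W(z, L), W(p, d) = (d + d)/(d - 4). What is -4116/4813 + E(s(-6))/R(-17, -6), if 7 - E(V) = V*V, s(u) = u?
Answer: -3071061/163642 ≈ -18.767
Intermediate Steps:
E(V) = 7 - V**2 (E(V) = 7 - V*V = 7 - V**2)
W(p, d) = 2*d/(-4 + d) (W(p, d) = (2*d)/(-4 + d) = 2*d/(-4 + d))
R(L, z) = 2*L/(-4 + L)
-4116/4813 + E(s(-6))/R(-17, -6) = -4116/4813 + (7 - 1*(-6)**2)/((2*(-17)/(-4 - 17))) = -4116*1/4813 + (7 - 1*36)/((2*(-17)/(-21))) = -4116/4813 + (7 - 36)/((2*(-17)*(-1/21))) = -4116/4813 - 29/34/21 = -4116/4813 - 29*21/34 = -4116/4813 - 609/34 = -3071061/163642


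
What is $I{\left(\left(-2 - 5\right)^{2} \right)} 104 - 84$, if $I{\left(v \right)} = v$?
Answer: $5012$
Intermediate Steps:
$I{\left(\left(-2 - 5\right)^{2} \right)} 104 - 84 = \left(-2 - 5\right)^{2} \cdot 104 - 84 = \left(-7\right)^{2} \cdot 104 - 84 = 49 \cdot 104 - 84 = 5096 - 84 = 5012$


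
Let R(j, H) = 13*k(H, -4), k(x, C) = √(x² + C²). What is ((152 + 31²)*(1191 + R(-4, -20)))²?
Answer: 1844260705665 + 153438883416*√26 ≈ 2.6266e+12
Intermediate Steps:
k(x, C) = √(C² + x²)
R(j, H) = 13*√(16 + H²) (R(j, H) = 13*√((-4)² + H²) = 13*√(16 + H²))
((152 + 31²)*(1191 + R(-4, -20)))² = ((152 + 31²)*(1191 + 13*√(16 + (-20)²)))² = ((152 + 961)*(1191 + 13*√(16 + 400)))² = (1113*(1191 + 13*√416))² = (1113*(1191 + 13*(4*√26)))² = (1113*(1191 + 52*√26))² = (1325583 + 57876*√26)²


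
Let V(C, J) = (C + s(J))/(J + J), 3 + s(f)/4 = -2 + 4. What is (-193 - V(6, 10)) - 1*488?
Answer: -6811/10 ≈ -681.10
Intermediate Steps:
s(f) = -4 (s(f) = -12 + 4*(-2 + 4) = -12 + 4*2 = -12 + 8 = -4)
V(C, J) = (-4 + C)/(2*J) (V(C, J) = (C - 4)/(J + J) = (-4 + C)/((2*J)) = (-4 + C)*(1/(2*J)) = (-4 + C)/(2*J))
(-193 - V(6, 10)) - 1*488 = (-193 - (-4 + 6)/(2*10)) - 1*488 = (-193 - 2/(2*10)) - 488 = (-193 - 1*1/10) - 488 = (-193 - 1/10) - 488 = -1931/10 - 488 = -6811/10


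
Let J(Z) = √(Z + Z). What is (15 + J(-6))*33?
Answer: 495 + 66*I*√3 ≈ 495.0 + 114.32*I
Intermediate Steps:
J(Z) = √2*√Z (J(Z) = √(2*Z) = √2*√Z)
(15 + J(-6))*33 = (15 + √2*√(-6))*33 = (15 + √2*(I*√6))*33 = (15 + 2*I*√3)*33 = 495 + 66*I*√3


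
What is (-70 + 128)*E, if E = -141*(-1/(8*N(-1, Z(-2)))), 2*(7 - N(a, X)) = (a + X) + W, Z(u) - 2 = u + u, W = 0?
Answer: 4089/34 ≈ 120.26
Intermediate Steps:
Z(u) = 2 + 2*u (Z(u) = 2 + (u + u) = 2 + 2*u)
N(a, X) = 7 - X/2 - a/2 (N(a, X) = 7 - ((a + X) + 0)/2 = 7 - ((X + a) + 0)/2 = 7 - (X + a)/2 = 7 + (-X/2 - a/2) = 7 - X/2 - a/2)
E = 141/68 (E = -141*(-1/(8*(7 - (2 + 2*(-2))/2 - ½*(-1)))) = -141*(-1/(8*(7 - (2 - 4)/2 + ½))) = -141*(-1/(8*(7 - ½*(-2) + ½))) = -141*(-1/(8*(7 + 1 + ½))) = -141/(((17/2)*(-2))*4) = -141/((-17*4)) = -141/(-68) = -141*(-1/68) = 141/68 ≈ 2.0735)
(-70 + 128)*E = (-70 + 128)*(141/68) = 58*(141/68) = 4089/34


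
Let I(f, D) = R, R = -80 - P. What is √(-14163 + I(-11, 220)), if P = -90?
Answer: I*√14153 ≈ 118.97*I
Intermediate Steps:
R = 10 (R = -80 - 1*(-90) = -80 + 90 = 10)
I(f, D) = 10
√(-14163 + I(-11, 220)) = √(-14163 + 10) = √(-14153) = I*√14153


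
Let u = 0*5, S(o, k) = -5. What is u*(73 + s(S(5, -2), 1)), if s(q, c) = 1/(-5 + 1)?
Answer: 0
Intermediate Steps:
u = 0
s(q, c) = -¼ (s(q, c) = 1/(-4) = -¼)
u*(73 + s(S(5, -2), 1)) = 0*(73 - ¼) = 0*(291/4) = 0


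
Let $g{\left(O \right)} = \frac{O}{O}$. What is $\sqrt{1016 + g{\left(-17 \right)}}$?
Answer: $3 \sqrt{113} \approx 31.89$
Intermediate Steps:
$g{\left(O \right)} = 1$
$\sqrt{1016 + g{\left(-17 \right)}} = \sqrt{1016 + 1} = \sqrt{1017} = 3 \sqrt{113}$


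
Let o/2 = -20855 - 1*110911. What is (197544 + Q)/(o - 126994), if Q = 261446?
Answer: -229495/195263 ≈ -1.1753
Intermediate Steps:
o = -263532 (o = 2*(-20855 - 1*110911) = 2*(-20855 - 110911) = 2*(-131766) = -263532)
(197544 + Q)/(o - 126994) = (197544 + 261446)/(-263532 - 126994) = 458990/(-390526) = 458990*(-1/390526) = -229495/195263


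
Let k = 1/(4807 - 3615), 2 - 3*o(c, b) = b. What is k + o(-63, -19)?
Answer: 8345/1192 ≈ 7.0008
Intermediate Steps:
o(c, b) = 2/3 - b/3
k = 1/1192 ≈ 0.00083893
k + o(-63, -19) = 1/1192 + (2/3 - 1/3*(-19)) = 1/1192 + (2/3 + 19/3) = 1/1192 + 7 = 8345/1192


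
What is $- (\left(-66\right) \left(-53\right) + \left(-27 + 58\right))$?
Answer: $-3529$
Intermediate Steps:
$- (\left(-66\right) \left(-53\right) + \left(-27 + 58\right)) = - (3498 + 31) = \left(-1\right) 3529 = -3529$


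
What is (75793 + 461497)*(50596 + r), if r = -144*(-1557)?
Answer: 147649441160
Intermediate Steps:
r = 224208
(75793 + 461497)*(50596 + r) = (75793 + 461497)*(50596 + 224208) = 537290*274804 = 147649441160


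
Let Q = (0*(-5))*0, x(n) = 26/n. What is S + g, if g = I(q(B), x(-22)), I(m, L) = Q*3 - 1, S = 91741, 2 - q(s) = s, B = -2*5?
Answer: 91740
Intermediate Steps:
B = -10
Q = 0 (Q = 0*0 = 0)
q(s) = 2 - s
I(m, L) = -1 (I(m, L) = 0*3 - 1 = 0 - 1 = -1)
g = -1
S + g = 91741 - 1 = 91740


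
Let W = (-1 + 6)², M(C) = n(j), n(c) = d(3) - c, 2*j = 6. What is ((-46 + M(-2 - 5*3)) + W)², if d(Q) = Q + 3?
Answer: 324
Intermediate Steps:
j = 3 (j = (½)*6 = 3)
d(Q) = 3 + Q
n(c) = 6 - c (n(c) = (3 + 3) - c = 6 - c)
M(C) = 3 (M(C) = 6 - 1*3 = 6 - 3 = 3)
W = 25 (W = 5² = 25)
((-46 + M(-2 - 5*3)) + W)² = ((-46 + 3) + 25)² = (-43 + 25)² = (-18)² = 324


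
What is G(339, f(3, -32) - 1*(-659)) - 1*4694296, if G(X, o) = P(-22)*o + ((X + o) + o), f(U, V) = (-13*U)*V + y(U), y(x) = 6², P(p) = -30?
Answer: -4748361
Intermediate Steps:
y(x) = 36
f(U, V) = 36 - 13*U*V (f(U, V) = (-13*U)*V + 36 = -13*U*V + 36 = 36 - 13*U*V)
G(X, o) = X - 28*o (G(X, o) = -30*o + ((X + o) + o) = -30*o + (X + 2*o) = X - 28*o)
G(339, f(3, -32) - 1*(-659)) - 1*4694296 = (339 - 28*((36 - 13*3*(-32)) - 1*(-659))) - 1*4694296 = (339 - 28*((36 + 1248) + 659)) - 4694296 = (339 - 28*(1284 + 659)) - 4694296 = (339 - 28*1943) - 4694296 = (339 - 54404) - 4694296 = -54065 - 4694296 = -4748361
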